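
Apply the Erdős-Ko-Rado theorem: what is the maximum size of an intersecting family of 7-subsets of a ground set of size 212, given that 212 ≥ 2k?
max |F| = C(211, 6) = 114081819852

The Erdős-Ko-Rado theorem states: for n ≥ 2k, an intersecting family of k-subsets of an n-element set has size at most C(n − 1, k − 1), with equality for 'star' families {A ⊆ [n] : |A| = k, i ∈ A} (fix an element i). For n = 212, k = 7: C(211, 6) = 114081819852.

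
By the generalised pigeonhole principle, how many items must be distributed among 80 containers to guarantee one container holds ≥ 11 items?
n = (11 − 1)·80 + 1 = 801

By the generalised pigeonhole principle, to guarantee some box contains ≥ r objects we need more than (r − 1) · k objects total. Threshold: n = (r − 1) · k + 1. With r = 11 and k = 80: n = 10 · 80 + 1 = 800 + 1 = 801. For n = 800 = 10 · 80, we can put exactly 10 objects in every box, avoiding 11 in any single one — so 801 is tight.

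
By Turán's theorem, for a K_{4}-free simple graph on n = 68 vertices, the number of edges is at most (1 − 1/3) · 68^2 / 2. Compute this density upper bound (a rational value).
Turán density bound = (2/3) · 68^2/2 = 4624/3 ≈ 1541.3333

Turán's theorem: ex(n, K_{r+1}) is achieved by the complete r-partite Turán graph T(n, r) with parts as balanced as possible, and is at most (1 − 1/r) · n^2/2. For r = 3, n = 68: the density bound is (2/3) · 4624/2 = 4624/3 ≈ 1541.3333. The integer-valued extremum is e(T(68, 3)) = 1541, which is strictly less than the density bound 4624/3 since 3 ∤ 68 (the parts of T(68, 3) cannot all be equal).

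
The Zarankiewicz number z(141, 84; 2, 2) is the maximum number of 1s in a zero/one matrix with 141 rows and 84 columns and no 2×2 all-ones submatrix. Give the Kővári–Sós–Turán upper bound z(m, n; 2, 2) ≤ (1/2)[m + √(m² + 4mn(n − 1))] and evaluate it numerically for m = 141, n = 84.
z(141, 84; 2, 2) ≤ (1/2)[141 + √(141² + 4·141·84·83)] = (1/2)[141 + √3952089] = 1064.4931

Kővári–Sós–Turán: let r_1, ..., r_141 be the row sums and z = Σ r_i the total number of 1s. Each pair of columns can share at most one row with both entries 1 (else a 2×2 all-ones block appears), so Σ_i C(r_i, 2) ≤ C(84, 2) = 3486. By convexity Σ_i C(r_i, 2) ≥ 141·C(z/141, 2) = z(z − 141)/(2·141), giving z² − 141z − 141·84·83 ≤ 0 and hence z ≤ (1/2)[141 + √(19881 + 4·983052)] = (1/2)[141 + √3952089] ≈ (1/2)(141 + 1987.9862) = 1064.4931.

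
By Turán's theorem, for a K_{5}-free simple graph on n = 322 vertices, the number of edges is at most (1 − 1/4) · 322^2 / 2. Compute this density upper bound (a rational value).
Turán density bound = (3/4) · 322^2/2 = 77763/2 ≈ 38881.5

Turán's theorem: ex(n, K_{r+1}) is achieved by the complete r-partite Turán graph T(n, r) with parts as balanced as possible, and is at most (1 − 1/r) · n^2/2. For r = 4, n = 322: the density bound is (3/4) · 103684/2 = 77763/2 ≈ 38881.5. The integer-valued extremum is e(T(322, 4)) = 38881, which is strictly less than the density bound 77763/2 since 4 ∤ 322 (the parts of T(322, 4) cannot all be equal).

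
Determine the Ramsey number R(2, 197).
R(2, 197) = 197

R(2, k) = k for all k ≥ 2: in a 2-colouring of K_k, either some edge is red (a red K_2) or all edges are blue (a blue K_k). And K_{196} coloured all-blue has no blue K_197, so R(2, 197) > 196. Hence R(2, 197) = 197.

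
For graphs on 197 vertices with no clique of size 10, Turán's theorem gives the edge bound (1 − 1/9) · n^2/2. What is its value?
Turán density bound = (8/9) · 197^2/2 = 155236/9 ≈ 17248.4444

Turán's theorem: ex(n, K_{r+1}) is achieved by the complete r-partite Turán graph T(n, r) with parts as balanced as possible, and is at most (1 − 1/r) · n^2/2. For r = 9, n = 197: the density bound is (8/9) · 38809/2 = 155236/9 ≈ 17248.4444. The integer-valued extremum is e(T(197, 9)) = 17248, which is strictly less than the density bound 155236/9 since 9 ∤ 197 (the parts of T(197, 9) cannot all be equal).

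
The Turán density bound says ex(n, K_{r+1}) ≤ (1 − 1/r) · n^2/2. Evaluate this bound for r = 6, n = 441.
Turán density bound = (5/6) · 441^2/2 = 324135/4 ≈ 81033.75

Turán's theorem: ex(n, K_{r+1}) is achieved by the complete r-partite Turán graph T(n, r) with parts as balanced as possible, and is at most (1 − 1/r) · n^2/2. For r = 6, n = 441: the density bound is (5/6) · 194481/2 = 324135/4 ≈ 81033.75. The integer-valued extremum is e(T(441, 6)) = 81033, which is strictly less than the density bound 324135/4 since 6 ∤ 441 (the parts of T(441, 6) cannot all be equal).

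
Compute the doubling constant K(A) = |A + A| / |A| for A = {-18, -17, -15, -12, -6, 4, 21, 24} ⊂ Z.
K = |A + A| / |A| = 32/8 = 4

Enumerate A + A = {a + b : a, b ∈ A}. With |A| = 8, there are |A|^2 = 64 ordered sum pairs; collecting distinct values, A + A = {-36, -35, -34, -33, -32, -30, -29, -27, -24, -23, -21, -18, -14, -13, -12, -11, -8, -2, 3, 4, 6, 7, 8, 9, 12, 15, 18, 25, 28, 42, 45, 48}, so |A + A| = 32. Thus K = 32/8 = 4. For comparison, the minimum possible |A + A| over all 8-element sets is 2·8 − 1 = 15 (so min K = 15/8), attained only by arithmetic progressions.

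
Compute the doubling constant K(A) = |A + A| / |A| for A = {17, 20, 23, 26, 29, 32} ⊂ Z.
K = |A + A| / |A| = 11/6

Enumerate A + A = {a + b : a, b ∈ A}. With |A| = 6, there are |A|^2 = 36 ordered sum pairs; collecting distinct values, A + A = {34, 37, 40, 43, 46, 49, 52, 55, 58, 61, 64}, so |A + A| = 11. Thus K = 11/6. Here |A + A| = 2|A| − 1 = 11, the minimum possible — so K = 11/6 is minimal, which holds iff A is an arithmetic progression.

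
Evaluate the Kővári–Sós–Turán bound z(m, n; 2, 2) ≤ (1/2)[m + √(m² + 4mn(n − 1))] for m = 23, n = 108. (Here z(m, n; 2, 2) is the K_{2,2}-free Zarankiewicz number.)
z(23, 108; 2, 2) ≤ (1/2)[23 + √(23² + 4·23·108·107)] = (1/2)[23 + √1063681] = 527.1746

Kővári–Sós–Turán: let r_1, ..., r_23 be the row sums and z = Σ r_i the total number of 1s. Each pair of columns can share at most one row with both entries 1 (else a 2×2 all-ones block appears), so Σ_i C(r_i, 2) ≤ C(108, 2) = 5778. By convexity Σ_i C(r_i, 2) ≥ 23·C(z/23, 2) = z(z − 23)/(2·23), giving z² − 23z − 23·108·107 ≤ 0 and hence z ≤ (1/2)[23 + √(529 + 4·265788)] = (1/2)[23 + √1063681] ≈ (1/2)(23 + 1031.3491) = 527.1746.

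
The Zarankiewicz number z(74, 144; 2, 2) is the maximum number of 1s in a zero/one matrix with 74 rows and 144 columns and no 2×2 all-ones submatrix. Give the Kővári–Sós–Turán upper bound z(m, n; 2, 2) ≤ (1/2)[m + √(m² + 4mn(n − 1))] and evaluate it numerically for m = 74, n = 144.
z(74, 144; 2, 2) ≤ (1/2)[74 + √(74² + 4·74·144·143)] = (1/2)[74 + √6100708] = 1271.9806

Kővári–Sós–Turán: let r_1, ..., r_74 be the row sums and z = Σ r_i the total number of 1s. Each pair of columns can share at most one row with both entries 1 (else a 2×2 all-ones block appears), so Σ_i C(r_i, 2) ≤ C(144, 2) = 10296. By convexity Σ_i C(r_i, 2) ≥ 74·C(z/74, 2) = z(z − 74)/(2·74), giving z² − 74z − 74·144·143 ≤ 0 and hence z ≤ (1/2)[74 + √(5476 + 4·1523808)] = (1/2)[74 + √6100708] ≈ (1/2)(74 + 2469.9611) = 1271.9806.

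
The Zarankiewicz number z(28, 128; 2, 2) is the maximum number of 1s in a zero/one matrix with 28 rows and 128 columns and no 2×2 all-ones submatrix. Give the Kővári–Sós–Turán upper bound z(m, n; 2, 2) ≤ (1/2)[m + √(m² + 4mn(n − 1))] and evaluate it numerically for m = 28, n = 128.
z(28, 128; 2, 2) ≤ (1/2)[28 + √(28² + 4·28·128·127)] = (1/2)[28 + √1821456] = 688.8066

Kővári–Sós–Turán: let r_1, ..., r_28 be the row sums and z = Σ r_i the total number of 1s. Each pair of columns can share at most one row with both entries 1 (else a 2×2 all-ones block appears), so Σ_i C(r_i, 2) ≤ C(128, 2) = 8128. By convexity Σ_i C(r_i, 2) ≥ 28·C(z/28, 2) = z(z − 28)/(2·28), giving z² − 28z − 28·128·127 ≤ 0 and hence z ≤ (1/2)[28 + √(784 + 4·455168)] = (1/2)[28 + √1821456] ≈ (1/2)(28 + 1349.6133) = 688.8066.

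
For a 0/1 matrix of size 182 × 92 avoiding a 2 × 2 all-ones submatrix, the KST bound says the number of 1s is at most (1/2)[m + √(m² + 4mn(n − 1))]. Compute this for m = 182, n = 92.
z(182, 92; 2, 2) ≤ (1/2)[182 + √(182² + 4·182·92·91)] = (1/2)[182 + √6127940] = 1328.7338

Kővári–Sós–Turán: let r_1, ..., r_182 be the row sums and z = Σ r_i the total number of 1s. Each pair of columns can share at most one row with both entries 1 (else a 2×2 all-ones block appears), so Σ_i C(r_i, 2) ≤ C(92, 2) = 4186. By convexity Σ_i C(r_i, 2) ≥ 182·C(z/182, 2) = z(z − 182)/(2·182), giving z² − 182z − 182·92·91 ≤ 0 and hence z ≤ (1/2)[182 + √(33124 + 4·1523704)] = (1/2)[182 + √6127940] ≈ (1/2)(182 + 2475.4676) = 1328.7338.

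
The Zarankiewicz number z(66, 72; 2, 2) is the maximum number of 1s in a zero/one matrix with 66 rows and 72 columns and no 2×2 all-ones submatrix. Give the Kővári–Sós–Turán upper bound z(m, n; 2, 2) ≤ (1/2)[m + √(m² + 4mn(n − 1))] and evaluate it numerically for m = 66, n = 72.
z(66, 72; 2, 2) ≤ (1/2)[66 + √(66² + 4·66·72·71)] = (1/2)[66 + √1353924] = 614.7912

Kővári–Sós–Turán: let r_1, ..., r_66 be the row sums and z = Σ r_i the total number of 1s. Each pair of columns can share at most one row with both entries 1 (else a 2×2 all-ones block appears), so Σ_i C(r_i, 2) ≤ C(72, 2) = 2556. By convexity Σ_i C(r_i, 2) ≥ 66·C(z/66, 2) = z(z − 66)/(2·66), giving z² − 66z − 66·72·71 ≤ 0 and hence z ≤ (1/2)[66 + √(4356 + 4·337392)] = (1/2)[66 + √1353924] ≈ (1/2)(66 + 1163.5824) = 614.7912.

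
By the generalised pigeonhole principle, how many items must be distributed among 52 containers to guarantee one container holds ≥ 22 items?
n = (22 − 1)·52 + 1 = 1093

By the generalised pigeonhole principle, to guarantee some box contains ≥ r objects we need more than (r − 1) · k objects total. Threshold: n = (r − 1) · k + 1. With r = 22 and k = 52: n = 21 · 52 + 1 = 1092 + 1 = 1093. For n = 1092 = 21 · 52, we can put exactly 21 objects in every box, avoiding 22 in any single one — so 1093 is tight.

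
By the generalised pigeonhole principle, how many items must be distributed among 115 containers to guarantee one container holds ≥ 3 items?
n = (3 − 1)·115 + 1 = 231

By the generalised pigeonhole principle, to guarantee some box contains ≥ r objects we need more than (r − 1) · k objects total. Threshold: n = (r − 1) · k + 1. With r = 3 and k = 115: n = 2 · 115 + 1 = 230 + 1 = 231. For n = 230 = 2 · 115, we can put exactly 2 objects in every box, avoiding 3 in any single one — so 231 is tight.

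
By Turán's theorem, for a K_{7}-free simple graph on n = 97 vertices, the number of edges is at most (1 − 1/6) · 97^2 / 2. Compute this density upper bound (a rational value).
Turán density bound = (5/6) · 97^2/2 = 47045/12 ≈ 3920.4167

Turán's theorem: ex(n, K_{r+1}) is achieved by the complete r-partite Turán graph T(n, r) with parts as balanced as possible, and is at most (1 − 1/r) · n^2/2. For r = 6, n = 97: the density bound is (5/6) · 9409/2 = 47045/12 ≈ 3920.4167. The integer-valued extremum is e(T(97, 6)) = 3920, which is strictly less than the density bound 47045/12 since 6 ∤ 97 (the parts of T(97, 6) cannot all be equal).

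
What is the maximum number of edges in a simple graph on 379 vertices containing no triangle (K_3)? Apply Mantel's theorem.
ex(379, K_3) = ⌊379^2/4⌋ = 35910

Mantel (1907): a triangle-free graph on n vertices has at most ⌊n^2/4⌋ edges, with equality for the complete bipartite graph K_{⌊n/2⌋, ⌈n/2⌉}. For n = 379: ⌊379^2/4⌋ = ⌊143641/4⌋ = 35910. The extremal graph is K_{189, 190}, which has 189·190 = 35910 edges.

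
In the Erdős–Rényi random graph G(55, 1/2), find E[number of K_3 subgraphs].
E[# K_3] = C(55, 3) · (1/2)^C(3, 2) = 26235 / 2^3 = 3279.375

For each 3-subset S of vertices (there are C(55, 3) = 26235 such S), let X_S = 1 if S induces a K_3 (all C(3, 2) = 3 edges present). Then P(X_S = 1) = (1/2)^3 = 1/8. By linearity of expectation, E[# K_3] = C(55, 3) · (1/2)^3 = 26235 / 8 = 3279.375.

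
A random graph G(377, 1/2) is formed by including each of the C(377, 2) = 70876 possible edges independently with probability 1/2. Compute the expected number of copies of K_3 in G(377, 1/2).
E[# K_3] = C(377, 3) · (1/2)^C(3, 2) = 8859500 / 2^3 = 2214875/2 = 1107437.5

For each 3-subset S of vertices (there are C(377, 3) = 8859500 such S), let X_S = 1 if S induces a K_3 (all C(3, 2) = 3 edges present). Then P(X_S = 1) = (1/2)^3 = 1/8. By linearity of expectation, E[# K_3] = C(377, 3) · (1/2)^3 = 8859500 / 8 = 2214875/2 = 1107437.5.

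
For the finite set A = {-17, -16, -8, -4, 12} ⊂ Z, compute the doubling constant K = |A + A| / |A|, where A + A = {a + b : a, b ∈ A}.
K = |A + A| / |A| = 15/5 = 3

Enumerate A + A = {a + b : a, b ∈ A}. With |A| = 5, there are |A|^2 = 25 ordered sum pairs; collecting distinct values, A + A = {-34, -33, -32, -25, -24, -21, -20, -16, -12, -8, -5, -4, 4, 8, 24}, so |A + A| = 15. Thus K = 15/5 = 3. For comparison, the minimum possible |A + A| over all 5-element sets is 2·5 − 1 = 9 (so min K = 9/5), attained only by arithmetic progressions.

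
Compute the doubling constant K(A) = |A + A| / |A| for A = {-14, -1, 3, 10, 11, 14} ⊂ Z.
K = |A + A| / |A| = 20/6 = 10/3

Enumerate A + A = {a + b : a, b ∈ A}. With |A| = 6, there are |A|^2 = 36 ordered sum pairs; collecting distinct values, A + A = {-28, -15, -11, -4, -3, -2, 0, 2, 6, 9, 10, 13, 14, 17, 20, 21, 22, 24, 25, 28}, so |A + A| = 20. Thus K = 20/6 = 10/3. For comparison, the minimum possible |A + A| over all 6-element sets is 2·6 − 1 = 11 (so min K = 11/6), attained only by arithmetic progressions.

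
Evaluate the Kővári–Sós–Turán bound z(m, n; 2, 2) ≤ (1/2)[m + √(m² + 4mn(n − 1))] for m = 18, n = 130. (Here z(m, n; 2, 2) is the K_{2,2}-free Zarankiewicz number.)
z(18, 130; 2, 2) ≤ (1/2)[18 + √(18² + 4·18·130·129)] = (1/2)[18 + √1207764] = 558.4916

Kővári–Sós–Turán: let r_1, ..., r_18 be the row sums and z = Σ r_i the total number of 1s. Each pair of columns can share at most one row with both entries 1 (else a 2×2 all-ones block appears), so Σ_i C(r_i, 2) ≤ C(130, 2) = 8385. By convexity Σ_i C(r_i, 2) ≥ 18·C(z/18, 2) = z(z − 18)/(2·18), giving z² − 18z − 18·130·129 ≤ 0 and hence z ≤ (1/2)[18 + √(324 + 4·301860)] = (1/2)[18 + √1207764] ≈ (1/2)(18 + 1098.9832) = 558.4916.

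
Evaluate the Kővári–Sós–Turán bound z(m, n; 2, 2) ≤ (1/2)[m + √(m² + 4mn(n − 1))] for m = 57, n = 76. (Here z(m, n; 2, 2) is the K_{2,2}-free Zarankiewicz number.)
z(57, 76; 2, 2) ≤ (1/2)[57 + √(57² + 4·57·76·75)] = (1/2)[57 + √1302849] = 599.2121

Kővári–Sós–Turán: let r_1, ..., r_57 be the row sums and z = Σ r_i the total number of 1s. Each pair of columns can share at most one row with both entries 1 (else a 2×2 all-ones block appears), so Σ_i C(r_i, 2) ≤ C(76, 2) = 2850. By convexity Σ_i C(r_i, 2) ≥ 57·C(z/57, 2) = z(z − 57)/(2·57), giving z² − 57z − 57·76·75 ≤ 0 and hence z ≤ (1/2)[57 + √(3249 + 4·324900)] = (1/2)[57 + √1302849] ≈ (1/2)(57 + 1141.4241) = 599.2121.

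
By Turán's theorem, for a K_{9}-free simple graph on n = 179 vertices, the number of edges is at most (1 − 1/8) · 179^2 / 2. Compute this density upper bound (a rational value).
Turán density bound = (7/8) · 179^2/2 = 224287/16 ≈ 14017.9375

Turán's theorem: ex(n, K_{r+1}) is achieved by the complete r-partite Turán graph T(n, r) with parts as balanced as possible, and is at most (1 − 1/r) · n^2/2. For r = 8, n = 179: the density bound is (7/8) · 32041/2 = 224287/16 ≈ 14017.9375. The integer-valued extremum is e(T(179, 8)) = 14017, which is strictly less than the density bound 224287/16 since 8 ∤ 179 (the parts of T(179, 8) cannot all be equal).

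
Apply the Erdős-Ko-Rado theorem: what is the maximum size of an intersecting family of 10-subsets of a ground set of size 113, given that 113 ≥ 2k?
max |F| = C(112, 9) = 5494563394320

The Erdős-Ko-Rado theorem states: for n ≥ 2k, an intersecting family of k-subsets of an n-element set has size at most C(n − 1, k − 1), with equality for 'star' families {A ⊆ [n] : |A| = k, i ∈ A} (fix an element i). For n = 113, k = 10: C(112, 9) = 5494563394320.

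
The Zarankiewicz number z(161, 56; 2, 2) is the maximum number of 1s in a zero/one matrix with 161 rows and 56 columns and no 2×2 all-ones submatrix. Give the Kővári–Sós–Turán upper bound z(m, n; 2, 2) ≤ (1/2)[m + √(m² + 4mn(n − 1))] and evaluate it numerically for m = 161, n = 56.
z(161, 56; 2, 2) ≤ (1/2)[161 + √(161² + 4·161·56·55)] = (1/2)[161 + √2009441] = 789.2738

Kővári–Sós–Turán: let r_1, ..., r_161 be the row sums and z = Σ r_i the total number of 1s. Each pair of columns can share at most one row with both entries 1 (else a 2×2 all-ones block appears), so Σ_i C(r_i, 2) ≤ C(56, 2) = 1540. By convexity Σ_i C(r_i, 2) ≥ 161·C(z/161, 2) = z(z − 161)/(2·161), giving z² − 161z − 161·56·55 ≤ 0 and hence z ≤ (1/2)[161 + √(25921 + 4·495880)] = (1/2)[161 + √2009441] ≈ (1/2)(161 + 1417.5475) = 789.2738.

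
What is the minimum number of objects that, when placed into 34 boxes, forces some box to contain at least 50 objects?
n = (50 − 1)·34 + 1 = 1667

By the generalised pigeonhole principle, to guarantee some box contains ≥ r objects we need more than (r − 1) · k objects total. Threshold: n = (r − 1) · k + 1. With r = 50 and k = 34: n = 49 · 34 + 1 = 1666 + 1 = 1667. For n = 1666 = 49 · 34, we can put exactly 49 objects in every box, avoiding 50 in any single one — so 1667 is tight.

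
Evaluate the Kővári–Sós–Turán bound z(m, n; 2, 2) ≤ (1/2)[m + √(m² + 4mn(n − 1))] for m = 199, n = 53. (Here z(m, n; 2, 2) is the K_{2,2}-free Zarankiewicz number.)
z(199, 53; 2, 2) ≤ (1/2)[199 + √(199² + 4·199·53·52)] = (1/2)[199 + √2233377] = 846.7244

Kővári–Sós–Turán: let r_1, ..., r_199 be the row sums and z = Σ r_i the total number of 1s. Each pair of columns can share at most one row with both entries 1 (else a 2×2 all-ones block appears), so Σ_i C(r_i, 2) ≤ C(53, 2) = 1378. By convexity Σ_i C(r_i, 2) ≥ 199·C(z/199, 2) = z(z − 199)/(2·199), giving z² − 199z − 199·53·52 ≤ 0 and hence z ≤ (1/2)[199 + √(39601 + 4·548444)] = (1/2)[199 + √2233377] ≈ (1/2)(199 + 1494.4487) = 846.7244.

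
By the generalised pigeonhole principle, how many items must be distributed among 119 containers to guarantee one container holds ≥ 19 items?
n = (19 − 1)·119 + 1 = 2143

By the generalised pigeonhole principle, to guarantee some box contains ≥ r objects we need more than (r − 1) · k objects total. Threshold: n = (r − 1) · k + 1. With r = 19 and k = 119: n = 18 · 119 + 1 = 2142 + 1 = 2143. For n = 2142 = 18 · 119, we can put exactly 18 objects in every box, avoiding 19 in any single one — so 2143 is tight.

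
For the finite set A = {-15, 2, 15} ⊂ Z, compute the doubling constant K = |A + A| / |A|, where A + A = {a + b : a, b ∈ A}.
K = |A + A| / |A| = 6/3 = 2

Enumerate A + A = {a + b : a, b ∈ A}. With |A| = 3, there are |A|^2 = 9 ordered sum pairs; collecting distinct values, A + A = {-30, -13, 0, 4, 17, 30}, so |A + A| = 6. Thus K = 6/3 = 2. For comparison, the minimum possible |A + A| over all 3-element sets is 2·3 − 1 = 5 (so min K = 5/3), attained only by arithmetic progressions.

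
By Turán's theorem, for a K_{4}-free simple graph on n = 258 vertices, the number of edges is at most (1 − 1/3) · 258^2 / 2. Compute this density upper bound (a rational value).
Turán density bound = (2/3) · 258^2/2 = 22188

Turán's theorem: ex(n, K_{r+1}) is achieved by the complete r-partite Turán graph T(n, r) with parts as balanced as possible, and is at most (1 − 1/r) · n^2/2. For r = 3, n = 258: the density bound is (2/3) · 66564/2 = 22188. Since 3 ∣ 258, the Turán graph T(258, 3) has parts of equal size 86, and its edge count e(T(258, 3)) = 22188 attains the density bound exactly.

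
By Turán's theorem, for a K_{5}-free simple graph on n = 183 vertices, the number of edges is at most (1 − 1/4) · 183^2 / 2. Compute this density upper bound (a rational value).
Turán density bound = (3/4) · 183^2/2 = 100467/8 ≈ 12558.375

Turán's theorem: ex(n, K_{r+1}) is achieved by the complete r-partite Turán graph T(n, r) with parts as balanced as possible, and is at most (1 − 1/r) · n^2/2. For r = 4, n = 183: the density bound is (3/4) · 33489/2 = 100467/8 ≈ 12558.375. The integer-valued extremum is e(T(183, 4)) = 12558, which is strictly less than the density bound 100467/8 since 4 ∤ 183 (the parts of T(183, 4) cannot all be equal).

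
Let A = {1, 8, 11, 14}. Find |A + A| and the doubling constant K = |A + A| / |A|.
K = |A + A| / |A| = 9/4

Enumerate A + A = {a + b : a, b ∈ A}. With |A| = 4, there are |A|^2 = 16 ordered sum pairs; collecting distinct values, A + A = {2, 9, 12, 15, 16, 19, 22, 25, 28}, so |A + A| = 9. Thus K = 9/4. For comparison, the minimum possible |A + A| over all 4-element sets is 2·4 − 1 = 7 (so min K = 7/4), attained only by arithmetic progressions.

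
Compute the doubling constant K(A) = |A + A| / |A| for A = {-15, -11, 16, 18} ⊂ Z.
K = |A + A| / |A| = 10/4 = 5/2

Enumerate A + A = {a + b : a, b ∈ A}. With |A| = 4, there are |A|^2 = 16 ordered sum pairs; collecting distinct values, A + A = {-30, -26, -22, 1, 3, 5, 7, 32, 34, 36}, so |A + A| = 10. Thus K = 10/4 = 5/2. For comparison, the minimum possible |A + A| over all 4-element sets is 2·4 − 1 = 7 (so min K = 7/4), attained only by arithmetic progressions.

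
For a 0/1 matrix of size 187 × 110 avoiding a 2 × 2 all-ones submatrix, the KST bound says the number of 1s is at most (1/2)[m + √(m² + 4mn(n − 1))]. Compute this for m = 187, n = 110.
z(187, 110; 2, 2) ≤ (1/2)[187 + √(187² + 4·187·110·109)] = (1/2)[187 + √9003489] = 1593.7907

Kővári–Sós–Turán: let r_1, ..., r_187 be the row sums and z = Σ r_i the total number of 1s. Each pair of columns can share at most one row with both entries 1 (else a 2×2 all-ones block appears), so Σ_i C(r_i, 2) ≤ C(110, 2) = 5995. By convexity Σ_i C(r_i, 2) ≥ 187·C(z/187, 2) = z(z − 187)/(2·187), giving z² − 187z − 187·110·109 ≤ 0 and hence z ≤ (1/2)[187 + √(34969 + 4·2242130)] = (1/2)[187 + √9003489] ≈ (1/2)(187 + 3000.5814) = 1593.7907.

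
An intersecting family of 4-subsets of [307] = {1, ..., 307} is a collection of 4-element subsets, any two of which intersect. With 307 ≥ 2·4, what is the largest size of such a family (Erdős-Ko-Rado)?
max |F| = C(306, 3) = 4728720

Erdős-Ko-Rado (1961): when n ≥ 2k, max |F| = C(n−1, k−1). The bound is attained by the star {A : i ∈ A} for any fixed i ∈ [n]. Here C(307−1, 4−1) = C(306, 3) = 4728720.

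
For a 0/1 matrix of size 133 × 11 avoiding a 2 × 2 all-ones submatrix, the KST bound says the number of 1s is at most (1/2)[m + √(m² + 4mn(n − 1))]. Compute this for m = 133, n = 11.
z(133, 11; 2, 2) ≤ (1/2)[133 + √(133² + 4·133·11·10)] = (1/2)[133 + √76209] = 204.5299

Kővári–Sós–Turán: let r_1, ..., r_133 be the row sums and z = Σ r_i the total number of 1s. Each pair of columns can share at most one row with both entries 1 (else a 2×2 all-ones block appears), so Σ_i C(r_i, 2) ≤ C(11, 2) = 55. By convexity Σ_i C(r_i, 2) ≥ 133·C(z/133, 2) = z(z − 133)/(2·133), giving z² − 133z − 133·11·10 ≤ 0 and hence z ≤ (1/2)[133 + √(17689 + 4·14630)] = (1/2)[133 + √76209] ≈ (1/2)(133 + 276.0598) = 204.5299.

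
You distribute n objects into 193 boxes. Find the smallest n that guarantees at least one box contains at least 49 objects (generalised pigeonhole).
n = (49 − 1)·193 + 1 = 9265

By the generalised pigeonhole principle, to guarantee some box contains ≥ r objects we need more than (r − 1) · k objects total. Threshold: n = (r − 1) · k + 1. With r = 49 and k = 193: n = 48 · 193 + 1 = 9264 + 1 = 9265. For n = 9264 = 48 · 193, we can put exactly 48 objects in every box, avoiding 49 in any single one — so 9265 is tight.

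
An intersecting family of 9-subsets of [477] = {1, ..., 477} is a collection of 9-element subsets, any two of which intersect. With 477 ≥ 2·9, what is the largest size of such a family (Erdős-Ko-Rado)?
max |F| = C(476, 8) = 61610272225804225

The Erdős-Ko-Rado theorem states: for n ≥ 2k, an intersecting family of k-subsets of an n-element set has size at most C(n − 1, k − 1), with equality for 'star' families {A ⊆ [n] : |A| = k, i ∈ A} (fix an element i). For n = 477, k = 9: C(476, 8) = 61610272225804225.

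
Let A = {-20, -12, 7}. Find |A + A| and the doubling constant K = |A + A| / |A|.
K = |A + A| / |A| = 6/3 = 2

Enumerate A + A = {a + b : a, b ∈ A}. With |A| = 3, there are |A|^2 = 9 ordered sum pairs; collecting distinct values, A + A = {-40, -32, -24, -13, -5, 14}, so |A + A| = 6. Thus K = 6/3 = 2. For comparison, the minimum possible |A + A| over all 3-element sets is 2·3 − 1 = 5 (so min K = 5/3), attained only by arithmetic progressions.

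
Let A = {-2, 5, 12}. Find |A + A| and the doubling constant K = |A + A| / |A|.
K = |A + A| / |A| = 5/3

Enumerate A + A = {a + b : a, b ∈ A}. With |A| = 3, there are |A|^2 = 9 ordered sum pairs; collecting distinct values, A + A = {-4, 3, 10, 17, 24}, so |A + A| = 5. Thus K = 5/3. Here |A + A| = 2|A| − 1 = 5, the minimum possible — so K = 5/3 is minimal, which holds iff A is an arithmetic progression.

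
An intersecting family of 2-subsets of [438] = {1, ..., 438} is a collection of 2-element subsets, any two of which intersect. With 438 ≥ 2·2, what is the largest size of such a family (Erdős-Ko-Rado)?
max |F| = C(437, 1) = 437

Erdős-Ko-Rado (1961): when n ≥ 2k, max |F| = C(n−1, k−1). The bound is attained by the star {A : i ∈ A} for any fixed i ∈ [n]. Here C(438−1, 2−1) = C(437, 1) = 437.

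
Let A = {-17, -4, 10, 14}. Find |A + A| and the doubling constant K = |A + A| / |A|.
K = |A + A| / |A| = 10/4 = 5/2

Enumerate A + A = {a + b : a, b ∈ A}. With |A| = 4, there are |A|^2 = 16 ordered sum pairs; collecting distinct values, A + A = {-34, -21, -8, -7, -3, 6, 10, 20, 24, 28}, so |A + A| = 10. Thus K = 10/4 = 5/2. For comparison, the minimum possible |A + A| over all 4-element sets is 2·4 − 1 = 7 (so min K = 7/4), attained only by arithmetic progressions.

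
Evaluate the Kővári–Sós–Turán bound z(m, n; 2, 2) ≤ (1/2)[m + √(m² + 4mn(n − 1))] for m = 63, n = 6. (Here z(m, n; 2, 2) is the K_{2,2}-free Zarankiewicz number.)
z(63, 6; 2, 2) ≤ (1/2)[63 + √(63² + 4·63·6·5)] = (1/2)[63 + √11529] = 85.1866

Kővári–Sós–Turán: let r_1, ..., r_63 be the row sums and z = Σ r_i the total number of 1s. Each pair of columns can share at most one row with both entries 1 (else a 2×2 all-ones block appears), so Σ_i C(r_i, 2) ≤ C(6, 2) = 15. By convexity Σ_i C(r_i, 2) ≥ 63·C(z/63, 2) = z(z − 63)/(2·63), giving z² − 63z − 63·6·5 ≤ 0 and hence z ≤ (1/2)[63 + √(3969 + 4·1890)] = (1/2)[63 + √11529] ≈ (1/2)(63 + 107.3732) = 85.1866.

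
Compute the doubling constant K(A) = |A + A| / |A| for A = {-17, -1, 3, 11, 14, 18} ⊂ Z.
K = |A + A| / |A| = 20/6 = 10/3

Enumerate A + A = {a + b : a, b ∈ A}. With |A| = 6, there are |A|^2 = 36 ordered sum pairs; collecting distinct values, A + A = {-34, -18, -14, -6, -3, -2, 1, 2, 6, 10, 13, 14, 17, 21, 22, 25, 28, 29, 32, 36}, so |A + A| = 20. Thus K = 20/6 = 10/3. For comparison, the minimum possible |A + A| over all 6-element sets is 2·6 − 1 = 11 (so min K = 11/6), attained only by arithmetic progressions.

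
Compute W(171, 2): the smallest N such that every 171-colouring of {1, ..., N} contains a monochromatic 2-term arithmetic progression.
W(171, 2) = 171 + 1 = 172

A 2-term AP is any pair of integers, so a monochromatic 2-AP exists iff some colour is used at least twice. With 171 colours, the colouring i ↦ i on {1, ..., 171} uses each colour once, avoiding any monochromatic pair, so W(171, 2) > 171. For {1, ..., 172}, pigeonhole forces two integers of the same colour, which form a monochromatic 2-AP. Hence W(171, 2) = 172.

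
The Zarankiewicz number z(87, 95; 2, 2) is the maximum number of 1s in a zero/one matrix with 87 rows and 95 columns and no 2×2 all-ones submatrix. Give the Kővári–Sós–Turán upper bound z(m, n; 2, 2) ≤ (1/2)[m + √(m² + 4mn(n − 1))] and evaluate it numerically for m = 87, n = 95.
z(87, 95; 2, 2) ≤ (1/2)[87 + √(87² + 4·87·95·94)] = (1/2)[87 + √3115209] = 925.9977

Kővári–Sós–Turán: let r_1, ..., r_87 be the row sums and z = Σ r_i the total number of 1s. Each pair of columns can share at most one row with both entries 1 (else a 2×2 all-ones block appears), so Σ_i C(r_i, 2) ≤ C(95, 2) = 4465. By convexity Σ_i C(r_i, 2) ≥ 87·C(z/87, 2) = z(z − 87)/(2·87), giving z² − 87z − 87·95·94 ≤ 0 and hence z ≤ (1/2)[87 + √(7569 + 4·776910)] = (1/2)[87 + √3115209] ≈ (1/2)(87 + 1764.9955) = 925.9977.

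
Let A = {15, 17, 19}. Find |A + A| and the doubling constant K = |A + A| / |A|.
K = |A + A| / |A| = 5/3

Enumerate A + A = {a + b : a, b ∈ A}. With |A| = 3, there are |A|^2 = 9 ordered sum pairs; collecting distinct values, A + A = {30, 32, 34, 36, 38}, so |A + A| = 5. Thus K = 5/3. Here |A + A| = 2|A| − 1 = 5, the minimum possible — so K = 5/3 is minimal, which holds iff A is an arithmetic progression.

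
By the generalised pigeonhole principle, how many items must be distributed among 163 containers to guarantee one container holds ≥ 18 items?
n = (18 − 1)·163 + 1 = 2772

By the generalised pigeonhole principle, to guarantee some box contains ≥ r objects we need more than (r − 1) · k objects total. Threshold: n = (r − 1) · k + 1. With r = 18 and k = 163: n = 17 · 163 + 1 = 2771 + 1 = 2772. For n = 2771 = 17 · 163, we can put exactly 17 objects in every box, avoiding 18 in any single one — so 2772 is tight.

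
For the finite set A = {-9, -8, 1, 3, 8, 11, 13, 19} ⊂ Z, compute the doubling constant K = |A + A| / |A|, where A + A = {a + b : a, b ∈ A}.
K = |A + A| / |A| = 30/8 = 15/4

Enumerate A + A = {a + b : a, b ∈ A}. With |A| = 8, there are |A|^2 = 64 ordered sum pairs; collecting distinct values, A + A = {-18, -17, -16, -8, -7, -6, -5, -1, 0, 2, 3, 4, 5, 6, 9, 10, 11, 12, 14, 16, 19, 20, 21, 22, 24, 26, 27, 30, 32, 38}, so |A + A| = 30. Thus K = 30/8 = 15/4. For comparison, the minimum possible |A + A| over all 8-element sets is 2·8 − 1 = 15 (so min K = 15/8), attained only by arithmetic progressions.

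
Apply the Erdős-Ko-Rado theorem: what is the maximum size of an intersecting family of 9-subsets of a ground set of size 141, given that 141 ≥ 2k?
max |F| = C(140, 8) = 2985733783935

Erdős-Ko-Rado (1961): when n ≥ 2k, max |F| = C(n−1, k−1). The bound is attained by the star {A : i ∈ A} for any fixed i ∈ [n]. Here C(141−1, 9−1) = C(140, 8) = 2985733783935.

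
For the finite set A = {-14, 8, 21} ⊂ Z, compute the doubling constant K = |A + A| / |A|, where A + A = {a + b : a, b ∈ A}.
K = |A + A| / |A| = 6/3 = 2

Enumerate A + A = {a + b : a, b ∈ A}. With |A| = 3, there are |A|^2 = 9 ordered sum pairs; collecting distinct values, A + A = {-28, -6, 7, 16, 29, 42}, so |A + A| = 6. Thus K = 6/3 = 2. For comparison, the minimum possible |A + A| over all 3-element sets is 2·3 − 1 = 5 (so min K = 5/3), attained only by arithmetic progressions.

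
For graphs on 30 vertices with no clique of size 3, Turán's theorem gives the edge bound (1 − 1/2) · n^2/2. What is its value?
Turán density bound = (1/2) · 30^2/2 = 225

Turán's theorem: ex(n, K_{r+1}) is achieved by the complete r-partite Turán graph T(n, r) with parts as balanced as possible, and is at most (1 − 1/r) · n^2/2. For r = 2, n = 30: the density bound is (1/2) · 900/2 = 225. Since 2 ∣ 30, the Turán graph T(30, 2) has parts of equal size 15, and its edge count e(T(30, 2)) = 225 attains the density bound exactly.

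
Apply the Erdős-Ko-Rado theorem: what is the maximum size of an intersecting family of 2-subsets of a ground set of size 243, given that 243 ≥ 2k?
max |F| = C(242, 1) = 242

The Erdős-Ko-Rado theorem states: for n ≥ 2k, an intersecting family of k-subsets of an n-element set has size at most C(n − 1, k − 1), with equality for 'star' families {A ⊆ [n] : |A| = k, i ∈ A} (fix an element i). For n = 243, k = 2: C(242, 1) = 242.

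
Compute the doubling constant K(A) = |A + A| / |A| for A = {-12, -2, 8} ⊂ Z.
K = |A + A| / |A| = 5/3

Enumerate A + A = {a + b : a, b ∈ A}. With |A| = 3, there are |A|^2 = 9 ordered sum pairs; collecting distinct values, A + A = {-24, -14, -4, 6, 16}, so |A + A| = 5. Thus K = 5/3. Here |A + A| = 2|A| − 1 = 5, the minimum possible — so K = 5/3 is minimal, which holds iff A is an arithmetic progression.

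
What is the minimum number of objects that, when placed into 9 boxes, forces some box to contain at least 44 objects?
n = (44 − 1)·9 + 1 = 388

By the generalised pigeonhole principle, to guarantee some box contains ≥ r objects we need more than (r − 1) · k objects total. Threshold: n = (r − 1) · k + 1. With r = 44 and k = 9: n = 43 · 9 + 1 = 387 + 1 = 388. For n = 387 = 43 · 9, we can put exactly 43 objects in every box, avoiding 44 in any single one — so 388 is tight.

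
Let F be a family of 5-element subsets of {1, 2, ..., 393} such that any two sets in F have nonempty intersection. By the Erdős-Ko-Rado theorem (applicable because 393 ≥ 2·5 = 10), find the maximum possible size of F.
max |F| = C(392, 4) = 968870630

The Erdős-Ko-Rado theorem states: for n ≥ 2k, an intersecting family of k-subsets of an n-element set has size at most C(n − 1, k − 1), with equality for 'star' families {A ⊆ [n] : |A| = k, i ∈ A} (fix an element i). For n = 393, k = 5: C(392, 4) = 968870630.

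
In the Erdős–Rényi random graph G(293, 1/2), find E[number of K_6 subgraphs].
E[# K_6] = C(293, 6) · (1/2)^C(6, 2) = 834640189104 / 2^15 = 52165011819/2048 ≈ 25471197.177246

For each 6-subset S of vertices (there are C(293, 6) = 834640189104 such S), let X_S = 1 if S induces a K_6 (all C(6, 2) = 15 edges present). Then P(X_S = 1) = (1/2)^15 = 1/32768. By linearity of expectation, E[# K_6] = C(293, 6) · (1/2)^15 = 834640189104 / 32768 = 52165011819/2048 ≈ 25471197.177246.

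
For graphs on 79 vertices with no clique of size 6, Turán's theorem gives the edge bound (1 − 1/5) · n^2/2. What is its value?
Turán density bound = (4/5) · 79^2/2 = 12482/5 ≈ 2496.4

Turán's theorem: ex(n, K_{r+1}) is achieved by the complete r-partite Turán graph T(n, r) with parts as balanced as possible, and is at most (1 − 1/r) · n^2/2. For r = 5, n = 79: the density bound is (4/5) · 6241/2 = 12482/5 ≈ 2496.4. The integer-valued extremum is e(T(79, 5)) = 2496, which is strictly less than the density bound 12482/5 since 5 ∤ 79 (the parts of T(79, 5) cannot all be equal).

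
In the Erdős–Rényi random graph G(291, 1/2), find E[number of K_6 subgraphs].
E[# K_6] = C(291, 6) · (1/2)^C(6, 2) = 800749637688 / 2^15 = 100093704711/4096 ≈ 24436939.626709

For each 6-subset S of vertices (there are C(291, 6) = 800749637688 such S), let X_S = 1 if S induces a K_6 (all C(6, 2) = 15 edges present). Then P(X_S = 1) = (1/2)^15 = 1/32768. By linearity of expectation, E[# K_6] = C(291, 6) · (1/2)^15 = 800749637688 / 32768 = 100093704711/4096 ≈ 24436939.626709.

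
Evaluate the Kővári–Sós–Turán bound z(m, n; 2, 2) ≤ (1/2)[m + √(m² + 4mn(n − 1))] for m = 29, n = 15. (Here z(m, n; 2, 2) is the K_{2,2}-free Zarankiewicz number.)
z(29, 15; 2, 2) ≤ (1/2)[29 + √(29² + 4·29·15·14)] = (1/2)[29 + √25201] = 93.8741

Kővári–Sós–Turán: let r_1, ..., r_29 be the row sums and z = Σ r_i the total number of 1s. Each pair of columns can share at most one row with both entries 1 (else a 2×2 all-ones block appears), so Σ_i C(r_i, 2) ≤ C(15, 2) = 105. By convexity Σ_i C(r_i, 2) ≥ 29·C(z/29, 2) = z(z − 29)/(2·29), giving z² − 29z − 29·15·14 ≤ 0 and hence z ≤ (1/2)[29 + √(841 + 4·6090)] = (1/2)[29 + √25201] ≈ (1/2)(29 + 158.7482) = 93.8741.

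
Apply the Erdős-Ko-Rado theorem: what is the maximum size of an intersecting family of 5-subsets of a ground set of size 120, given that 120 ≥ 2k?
max |F| = C(119, 4) = 7940751

Erdős-Ko-Rado (1961): when n ≥ 2k, max |F| = C(n−1, k−1). The bound is attained by the star {A : i ∈ A} for any fixed i ∈ [n]. Here C(120−1, 5−1) = C(119, 4) = 7940751.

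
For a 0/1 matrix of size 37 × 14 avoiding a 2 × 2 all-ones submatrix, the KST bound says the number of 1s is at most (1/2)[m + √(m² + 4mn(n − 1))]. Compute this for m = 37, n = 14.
z(37, 14; 2, 2) ≤ (1/2)[37 + √(37² + 4·37·14·13)] = (1/2)[37 + √28305] = 102.6204

Kővári–Sós–Turán: let r_1, ..., r_37 be the row sums and z = Σ r_i the total number of 1s. Each pair of columns can share at most one row with both entries 1 (else a 2×2 all-ones block appears), so Σ_i C(r_i, 2) ≤ C(14, 2) = 91. By convexity Σ_i C(r_i, 2) ≥ 37·C(z/37, 2) = z(z − 37)/(2·37), giving z² − 37z − 37·14·13 ≤ 0 and hence z ≤ (1/2)[37 + √(1369 + 4·6734)] = (1/2)[37 + √28305] ≈ (1/2)(37 + 168.2409) = 102.6204.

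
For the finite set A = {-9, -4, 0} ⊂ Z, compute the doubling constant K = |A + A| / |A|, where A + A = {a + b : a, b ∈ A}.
K = |A + A| / |A| = 6/3 = 2

Enumerate A + A = {a + b : a, b ∈ A}. With |A| = 3, there are |A|^2 = 9 ordered sum pairs; collecting distinct values, A + A = {-18, -13, -9, -8, -4, 0}, so |A + A| = 6. Thus K = 6/3 = 2. For comparison, the minimum possible |A + A| over all 3-element sets is 2·3 − 1 = 5 (so min K = 5/3), attained only by arithmetic progressions.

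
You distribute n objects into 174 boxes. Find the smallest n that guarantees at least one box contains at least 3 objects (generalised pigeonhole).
n = (3 − 1)·174 + 1 = 349

By the generalised pigeonhole principle, to guarantee some box contains ≥ r objects we need more than (r − 1) · k objects total. Threshold: n = (r − 1) · k + 1. With r = 3 and k = 174: n = 2 · 174 + 1 = 348 + 1 = 349. For n = 348 = 2 · 174, we can put exactly 2 objects in every box, avoiding 3 in any single one — so 349 is tight.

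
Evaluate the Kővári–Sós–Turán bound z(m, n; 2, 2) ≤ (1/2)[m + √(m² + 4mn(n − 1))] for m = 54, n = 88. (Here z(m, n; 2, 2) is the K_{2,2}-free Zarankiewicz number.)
z(54, 88; 2, 2) ≤ (1/2)[54 + √(54² + 4·54·88·87)] = (1/2)[54 + √1656612] = 670.5472

Kővári–Sós–Turán: let r_1, ..., r_54 be the row sums and z = Σ r_i the total number of 1s. Each pair of columns can share at most one row with both entries 1 (else a 2×2 all-ones block appears), so Σ_i C(r_i, 2) ≤ C(88, 2) = 3828. By convexity Σ_i C(r_i, 2) ≥ 54·C(z/54, 2) = z(z − 54)/(2·54), giving z² − 54z − 54·88·87 ≤ 0 and hence z ≤ (1/2)[54 + √(2916 + 4·413424)] = (1/2)[54 + √1656612] ≈ (1/2)(54 + 1287.0944) = 670.5472.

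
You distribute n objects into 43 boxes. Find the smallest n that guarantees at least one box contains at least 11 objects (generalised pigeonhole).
n = (11 − 1)·43 + 1 = 431

By the generalised pigeonhole principle, to guarantee some box contains ≥ r objects we need more than (r − 1) · k objects total. Threshold: n = (r − 1) · k + 1. With r = 11 and k = 43: n = 10 · 43 + 1 = 430 + 1 = 431. For n = 430 = 10 · 43, we can put exactly 10 objects in every box, avoiding 11 in any single one — so 431 is tight.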